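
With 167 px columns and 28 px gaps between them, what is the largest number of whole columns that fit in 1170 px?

6 columns

k columns need k·167 + (k−1)·28 = k·195 − 28.
k·195 − 28 ≤ 1170 → k ≤ 1198 / 195 ≈ 6.14, so k = 6.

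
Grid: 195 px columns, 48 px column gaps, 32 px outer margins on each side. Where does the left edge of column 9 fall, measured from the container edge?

1976 px

Each column+gutter stride is 243 px; 8 of them past the 32 px margin is 32 + 1944 = 1976 px.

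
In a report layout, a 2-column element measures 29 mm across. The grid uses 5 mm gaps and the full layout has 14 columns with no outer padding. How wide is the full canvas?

233 mm

2 columns + 1 gap: 2c + 1·5 = 29.
2c = 29 − 5 = 24, so c = 12 mm.
Total width: 14·12 + 13·5 = 233 mm.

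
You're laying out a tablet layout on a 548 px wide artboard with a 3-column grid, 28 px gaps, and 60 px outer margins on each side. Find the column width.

124 px

Content width = 548 − 2·60 = 428 px.
428 − 2·28 = 372; ÷3 gives c = 124 px.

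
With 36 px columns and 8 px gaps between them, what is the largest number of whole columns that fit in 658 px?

15 columns

15 columns: 15·36 + 14·8 = 652 px ≤ 658.
16 columns: 696 px > 658. So 15.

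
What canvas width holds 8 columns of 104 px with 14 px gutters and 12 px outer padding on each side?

Total width: 2·12 + 8·104 + 7·14 = 954 px.

954 px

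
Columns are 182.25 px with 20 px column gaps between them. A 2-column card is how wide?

384.5 px

Span of 2: 2·182.25 + 1·20 = 364.5 + 20 = 384.5 px.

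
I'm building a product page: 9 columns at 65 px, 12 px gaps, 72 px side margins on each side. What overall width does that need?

825 px

Total width: 2·72 + 9·65 + 8·12 = 825 px.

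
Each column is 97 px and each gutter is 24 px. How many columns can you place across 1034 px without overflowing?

8 columns

k columns need k·97 + (k−1)·24 = k·121 − 24.
k·121 − 24 ≤ 1034 → k ≤ 1058 / 121 ≈ 8.74, so k = 8.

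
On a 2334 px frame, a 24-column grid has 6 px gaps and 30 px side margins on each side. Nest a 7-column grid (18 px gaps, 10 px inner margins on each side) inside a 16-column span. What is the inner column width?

Take off 60 px of margins, leaving 2274 px.
2274 − 23·6 = 2136; ÷24 gives c = 89 px.
16 columns plus 15 gaps: 1424 + 90 = 1514 px.
Inner content = 1514 − 2·10 = 1494 px.
7 columns + 6 gaps: 7d + 6·18 = 1494.
7d = 1494 − 108 = 1386, so d = 198 px.

198 px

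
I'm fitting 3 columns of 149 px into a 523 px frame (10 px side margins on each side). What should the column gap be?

28 px

Content width = 523 − 2·10 = 503 px.
3·149 + 2g = 503 → 2g = 56 → g = 28 px.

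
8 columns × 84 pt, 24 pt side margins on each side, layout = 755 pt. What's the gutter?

Content width = 755 − 2·24 = 707 pt.
Columns use 672 pt, leaving 35 pt across 7 gutters = 5 pt each.

5 pt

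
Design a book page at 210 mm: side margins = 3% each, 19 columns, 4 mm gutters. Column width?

Each margin = 3% of 210 = 6.3 mm; content = 210 − 2·6.3 = 197.4 mm.
197.4 − 18·4 = 125.4; ÷19 gives c = 6.6 mm.

6.6 mm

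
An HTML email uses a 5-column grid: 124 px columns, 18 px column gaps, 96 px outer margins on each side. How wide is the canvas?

884 px

Adding margins, columns and gutters: 192 + 620 + 72 = 884 px.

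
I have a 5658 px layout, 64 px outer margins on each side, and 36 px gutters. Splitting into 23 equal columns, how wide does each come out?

206 px

Take off 128 px of margins, leaving 5530 px.
23 columns + 22 gutters: 23c + 22·36 = 5530.
23c = 5530 − 792 = 4738, so c = 206 px.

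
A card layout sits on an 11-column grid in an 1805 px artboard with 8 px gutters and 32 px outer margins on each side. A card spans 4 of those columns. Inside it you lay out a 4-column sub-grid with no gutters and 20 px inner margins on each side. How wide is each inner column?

147 px

Inside the margins: 1805 − 64 = 1741 px.
11 columns + 10 gutters: 11c + 10·8 = 1741.
11c = 1741 − 80 = 1661, so c = 151 px.
4-column span = 4·151 + 3·8 = 628 px.
Inner content = 628 − 2·20 = 588 px.
With no gutters, each column is 588/4 = 147 px.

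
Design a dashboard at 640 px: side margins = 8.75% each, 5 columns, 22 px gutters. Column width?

Each margin = 8.75% of 640 = 56 px; content = 640 − 2·56 = 528 px.
Subtracting 4 gutters of 22 leaves 440 for 5 columns, so c = 88 px.

88 px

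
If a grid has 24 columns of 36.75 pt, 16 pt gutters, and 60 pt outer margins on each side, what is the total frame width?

1370 pt

Frame = 2·60 + 24·36.75 + 23·16 = 120 + 882 + 368 = 1370 pt.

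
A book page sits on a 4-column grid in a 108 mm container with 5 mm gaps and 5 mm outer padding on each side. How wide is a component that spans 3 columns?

72.25 mm

Inside the margins: 108 − 10 = 98 mm.
4 columns + 3 gaps: 4c + 3·5 = 98.
4c = 98 − 15 = 83, so c = 20.75 mm.
3 columns plus 2 gaps: 62.25 + 10 = 72.25 mm.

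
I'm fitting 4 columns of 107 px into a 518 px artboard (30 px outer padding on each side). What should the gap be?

Take off 60 px of margins, leaving 458 px.
Columns use 428 px, leaving 30 px across 3 gaps = 10 px each.

10 px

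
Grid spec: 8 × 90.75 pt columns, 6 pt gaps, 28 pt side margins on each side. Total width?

824 pt

Container = 2·28 + 8·90.75 + 7·6 = 56 + 726 + 42 = 824 pt.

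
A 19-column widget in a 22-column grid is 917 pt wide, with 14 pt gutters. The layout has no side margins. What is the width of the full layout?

1064 pt

917 − 18·14 = 665; ÷19 gives c = 35 pt.
Summing: 770 + 294 = 1064 pt.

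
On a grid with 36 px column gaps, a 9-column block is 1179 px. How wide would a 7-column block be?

909 px

9 columns + 8 column gaps: 9c + 8·36 = 1179.
9c = 1179 − 288 = 891, so c = 99 px.
7 columns plus 6 column gaps: 693 + 216 = 909 px.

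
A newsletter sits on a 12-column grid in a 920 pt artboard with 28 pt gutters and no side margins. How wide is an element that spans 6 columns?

Subtracting 11 gutters of 28 leaves 612 for 12 columns, so c = 51 pt.
Span of 6: 6·51 + 5·28 = 306 + 140 = 446 pt.

446 pt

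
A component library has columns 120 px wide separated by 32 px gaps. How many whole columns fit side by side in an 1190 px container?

8 columns: 8·120 + 7·32 = 1184 px ≤ 1190.
9 columns: 1336 px > 1190. So 8.

8 columns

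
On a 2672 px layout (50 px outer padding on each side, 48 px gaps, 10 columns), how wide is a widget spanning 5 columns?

1262 px

Take off 100 px of margins, leaving 2572 px.
Subtracting 9 gaps of 48 leaves 2140 for 10 columns, so c = 214 px.
5-column span = 5·214 + 4·48 = 1262 px.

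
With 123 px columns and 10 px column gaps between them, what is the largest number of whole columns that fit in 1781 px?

13 columns

13 columns: 13·123 + 12·10 = 1719 px ≤ 1781.
14 columns: 1852 px > 1781. So 13.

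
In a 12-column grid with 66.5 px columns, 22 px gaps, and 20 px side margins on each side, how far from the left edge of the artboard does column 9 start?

728 px

Before column 9: the margin + 8 columns + 8 gaps.
Offset = 20 + 8·(66.5 + 22) = 20 + 708 = 728 px.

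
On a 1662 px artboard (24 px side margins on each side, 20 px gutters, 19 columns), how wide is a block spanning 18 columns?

1528 px

Take off 48 px of margins, leaving 1614 px.
19c + 18·20 = 1614 → 19c = 1254 → c = 66 px.
18-column span = 18·66 + 17·20 = 1528 px.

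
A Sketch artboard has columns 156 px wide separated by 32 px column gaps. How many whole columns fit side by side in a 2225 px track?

12 columns

Each extra column adds 156 + 32 = 188 px.
(2225 + 32) / 188 = 12.01, so 12 columns fit.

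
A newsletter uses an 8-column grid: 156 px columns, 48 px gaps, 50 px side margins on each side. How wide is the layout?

1684 px

Adding margins, columns and gutters: 100 + 1248 + 336 = 1684 px.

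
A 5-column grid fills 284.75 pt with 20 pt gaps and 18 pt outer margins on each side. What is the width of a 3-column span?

Take off 36 pt of margins, leaving 248.75 pt.
248.75 − 4·20 = 168.75; ÷5 gives c = 33.75 pt.
3 columns plus 2 gaps: 101.25 + 40 = 141.25 pt.

141.25 pt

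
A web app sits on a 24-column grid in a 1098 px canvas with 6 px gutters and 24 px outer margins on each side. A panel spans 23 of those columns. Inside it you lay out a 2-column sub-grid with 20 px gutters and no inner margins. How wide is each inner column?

493 px

Inside the margins: 1098 − 48 = 1050 px.
1050 − 23·6 = 912; ÷24 gives c = 38 px.
23 columns plus 22 gutters: 874 + 132 = 1006 px.
2d + 1·20 = 1006 → 2d = 986 → d = 493 px.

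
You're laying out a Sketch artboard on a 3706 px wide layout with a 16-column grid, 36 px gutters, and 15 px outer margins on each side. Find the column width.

196 px

Subtract both margins: 3706 − 2·15 = 3676 px.
16 columns + 15 gutters: 16c + 15·36 = 3676.
16c = 3676 − 540 = 3136, so c = 196 px.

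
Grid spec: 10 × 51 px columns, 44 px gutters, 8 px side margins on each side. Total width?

Total width: 2·8 + 10·51 + 9·44 = 922 px.

922 px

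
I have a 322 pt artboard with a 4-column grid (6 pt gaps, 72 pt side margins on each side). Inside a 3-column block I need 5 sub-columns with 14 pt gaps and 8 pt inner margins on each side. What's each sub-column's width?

12 pt

Inside the margins: 322 − 144 = 178 pt.
178 − 3·6 = 160; ÷4 gives c = 40 pt.
Span of 3: 3·40 + 2·6 = 120 + 12 = 132 pt.
Inner content = 132 − 2·8 = 116 pt.
5d + 4·14 = 116 → 5d = 60 → d = 12 pt.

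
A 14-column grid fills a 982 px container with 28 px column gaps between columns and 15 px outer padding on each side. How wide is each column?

Content width = 982 − 2·15 = 952 px.
952 − 13·28 = 588; ÷14 gives c = 42 px.

42 px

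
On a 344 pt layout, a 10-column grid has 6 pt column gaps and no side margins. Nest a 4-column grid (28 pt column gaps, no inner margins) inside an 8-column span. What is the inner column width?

10c + 9·6 = 344 → 10c = 290 → c = 29 pt.
8-column span = 8·29 + 7·6 = 274 pt.
274 − 3·28 = 190; ÷4 gives d = 47.5 pt.

47.5 pt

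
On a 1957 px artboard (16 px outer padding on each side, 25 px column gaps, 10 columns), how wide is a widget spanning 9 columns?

1730 px

Content width = 1957 − 2·16 = 1925 px.
1925 − 9·25 = 1700; ÷10 gives c = 170 px.
9 columns plus 8 column gaps: 1530 + 200 = 1730 px.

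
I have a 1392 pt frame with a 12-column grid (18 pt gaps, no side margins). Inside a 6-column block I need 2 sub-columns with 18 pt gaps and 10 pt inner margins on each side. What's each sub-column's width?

12c + 11·18 = 1392 → 12c = 1194 → c = 99.5 pt.
Span of 6: 6·99.5 + 5·18 = 597 + 90 = 687 pt.
Inner content = 687 − 2·10 = 667 pt.
2 columns + 1 gap: 2d + 1·18 = 667.
2d = 667 − 18 = 649, so d = 324.5 pt.

324.5 pt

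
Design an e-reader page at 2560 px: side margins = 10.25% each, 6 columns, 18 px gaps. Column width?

324.2 px

2560 × (1 − 2·10.25%) = 2560 × 79.5% = 2035.2 px for the columns.
6 columns + 5 gaps: 6c + 5·18 = 2035.2.
6c = 2035.2 − 90 = 1945.2, so c = 324.2 px.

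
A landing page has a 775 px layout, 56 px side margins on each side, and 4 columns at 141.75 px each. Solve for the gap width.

Subtract both margins: 775 − 2·56 = 663 px.
4·141.75 + 3g = 663 → 3g = 96 → g = 32 px.

32 px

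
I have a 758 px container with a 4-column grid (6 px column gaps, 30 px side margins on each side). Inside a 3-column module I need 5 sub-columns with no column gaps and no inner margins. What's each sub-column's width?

104.4 px

Inside the margins: 758 − 60 = 698 px.
698 − 3·6 = 680; ÷4 gives c = 170 px.
3-column span = 3·170 + 2·6 = 522 px.
5d = 522 → d = 104.4 px.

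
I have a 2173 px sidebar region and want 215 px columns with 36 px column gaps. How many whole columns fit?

8 columns: 8·215 + 7·36 = 1972 px ≤ 2173.
9 columns: 2223 px > 2173. So 8.

8 columns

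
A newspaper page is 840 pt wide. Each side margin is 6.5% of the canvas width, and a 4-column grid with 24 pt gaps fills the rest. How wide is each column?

Each margin = 6.5% of 840 = 54.6 pt; content = 840 − 2·54.6 = 730.8 pt.
Subtracting 3 gaps of 24 leaves 658.8 for 4 columns, so c = 164.7 pt.

164.7 pt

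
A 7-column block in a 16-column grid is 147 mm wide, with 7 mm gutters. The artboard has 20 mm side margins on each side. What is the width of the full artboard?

Subtracting 6 gutters of 7 leaves 105 for 7 columns, so c = 15 mm.
Artboard = 2·20 + 16·15 + 15·7 = 40 + 240 + 105 = 385 mm.

385 mm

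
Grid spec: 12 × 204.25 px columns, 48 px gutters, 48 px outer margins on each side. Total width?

Adding margins, columns and gutters: 96 + 2451 + 528 = 3075 px.

3075 px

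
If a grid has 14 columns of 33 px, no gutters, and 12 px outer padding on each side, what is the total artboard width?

486 px

Artboard = 2·12 + 14·33 = 24 + 462 = 486 px.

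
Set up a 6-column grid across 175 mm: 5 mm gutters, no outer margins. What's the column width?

175 − 5·5 = 150; ÷6 gives c = 25 mm.

25 mm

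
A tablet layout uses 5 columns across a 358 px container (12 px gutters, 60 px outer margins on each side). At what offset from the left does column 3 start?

160 px

Take off 120 px of margins, leaving 238 px.
5c + 4·12 = 238 → 5c = 190 → c = 38 px.
Before column 3: the margin + 2 columns + 2 gutters.
Offset = 60 + 2·(38 + 12) = 60 + 100 = 160 px.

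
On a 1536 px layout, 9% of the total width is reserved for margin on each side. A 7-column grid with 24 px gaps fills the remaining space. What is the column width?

159.36 px

1536 × (1 − 2·9%) = 1536 × 82% = 1259.52 px for the columns.
7c + 6·24 = 1259.52 → 7c = 1115.52 → c = 159.36 px.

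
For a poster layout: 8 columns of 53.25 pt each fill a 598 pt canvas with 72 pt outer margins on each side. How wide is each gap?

4 pt

Content width = 598 − 2·72 = 454 pt.
8 columns take 8·53.25 = 426 pt; remaining 28 splits into 7 gaps.
g = 28 / 7 = 4 pt.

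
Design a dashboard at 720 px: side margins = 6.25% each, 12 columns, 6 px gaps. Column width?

Each margin = 6.25% of 720 = 45 px; content = 720 − 2·45 = 630 px.
12 columns + 11 gaps: 12c + 11·6 = 630.
12c = 630 − 66 = 564, so c = 47 px.

47 px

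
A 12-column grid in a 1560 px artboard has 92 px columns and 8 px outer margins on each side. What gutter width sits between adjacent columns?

Take off 16 px of margins, leaving 1544 px.
12·92 + 11g = 1544 → 11g = 440 → g = 40 px.

40 px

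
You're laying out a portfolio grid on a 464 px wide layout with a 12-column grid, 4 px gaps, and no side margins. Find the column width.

12 columns + 11 gaps: 12c + 11·4 = 464.
12c = 464 − 44 = 420, so c = 35 px.

35 px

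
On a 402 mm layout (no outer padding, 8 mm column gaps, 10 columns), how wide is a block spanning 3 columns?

115 mm

Subtracting 9 column gaps of 8 leaves 330 for 10 columns, so c = 33 mm.
Span of 3: 3·33 + 2·8 = 99 + 16 = 115 mm.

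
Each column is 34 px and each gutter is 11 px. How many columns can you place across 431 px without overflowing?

Each extra column adds 34 + 11 = 45 px.
(431 + 11) / 45 = 9.82, so 9 columns fit.

9 columns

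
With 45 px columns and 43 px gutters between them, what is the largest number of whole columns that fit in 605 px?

7 columns: 7·45 + 6·43 = 573 px ≤ 605.
8 columns: 661 px > 605. So 7.

7 columns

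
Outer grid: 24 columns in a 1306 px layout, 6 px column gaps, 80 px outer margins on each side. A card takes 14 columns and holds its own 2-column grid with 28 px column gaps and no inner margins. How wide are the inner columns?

319 px

Take off 160 px of margins, leaving 1146 px.
1146 − 23·6 = 1008; ÷24 gives c = 42 px.
14 columns plus 13 column gaps: 588 + 78 = 666 px.
666 − 1·28 = 638; ÷2 gives d = 319 px.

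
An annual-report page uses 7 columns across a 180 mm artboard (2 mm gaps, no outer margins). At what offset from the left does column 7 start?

7c + 6·2 = 180 → 7c = 168 → c = 24 mm.
Each column+gutter stride is 26 mm; with no margin, 6 of them is 156 mm.

156 mm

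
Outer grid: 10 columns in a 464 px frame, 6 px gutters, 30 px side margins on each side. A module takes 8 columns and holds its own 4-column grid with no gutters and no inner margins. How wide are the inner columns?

80.5 px

Take off 60 px of margins, leaving 404 px.
404 − 9·6 = 350; ÷10 gives c = 35 px.
Span of 8: 8·35 + 7·6 = 280 + 42 = 322 px.
4d = 322 → d = 80.5 px.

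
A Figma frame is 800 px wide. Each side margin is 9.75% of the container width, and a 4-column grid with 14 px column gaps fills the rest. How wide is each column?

150.5 px

Each margin = 9.75% of 800 = 78 px; content = 800 − 2·78 = 644 px.
4 columns + 3 column gaps: 4c + 3·14 = 644.
4c = 644 − 42 = 602, so c = 150.5 px.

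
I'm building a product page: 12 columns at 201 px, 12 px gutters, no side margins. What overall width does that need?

Total width: 12·201 + 11·12 = 2544 px.

2544 px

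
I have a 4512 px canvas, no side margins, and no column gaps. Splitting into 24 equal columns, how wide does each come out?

4512 / 24 = 188 px per column.

188 px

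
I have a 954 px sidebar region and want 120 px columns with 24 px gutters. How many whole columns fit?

6 columns

6 columns: 6·120 + 5·24 = 840 px ≤ 954.
7 columns: 984 px > 954. So 6.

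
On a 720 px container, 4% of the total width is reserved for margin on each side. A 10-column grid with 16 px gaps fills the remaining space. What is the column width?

720 × (1 − 2·4%) = 720 × 92% = 662.4 px for the columns.
10c + 9·16 = 662.4 → 10c = 518.4 → c = 51.84 px.

51.84 px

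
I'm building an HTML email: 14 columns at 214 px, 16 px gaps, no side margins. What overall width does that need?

Canvas = 14·214 + 13·16 = 2996 + 208 = 3204 px.

3204 px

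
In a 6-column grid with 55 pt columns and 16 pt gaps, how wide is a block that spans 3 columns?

3 columns plus 2 gaps: 165 + 32 = 197 pt.

197 pt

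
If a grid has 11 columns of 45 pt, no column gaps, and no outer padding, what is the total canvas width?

Summing: 495 = 495 pt.

495 pt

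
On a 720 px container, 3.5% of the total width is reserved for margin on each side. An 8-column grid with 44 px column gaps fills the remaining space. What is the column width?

45.2 px

720 × (1 − 2·3.5%) = 720 × 93% = 669.6 px for the columns.
Subtracting 7 column gaps of 44 leaves 361.6 for 8 columns, so c = 45.2 px.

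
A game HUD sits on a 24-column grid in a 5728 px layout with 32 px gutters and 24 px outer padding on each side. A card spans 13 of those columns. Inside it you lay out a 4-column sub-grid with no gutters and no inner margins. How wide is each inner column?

Inside the margins: 5728 − 48 = 5680 px.
Subtracting 23 gutters of 32 leaves 4944 for 24 columns, so c = 206 px.
13 columns plus 12 gutters: 2678 + 384 = 3062 px.
With no gutters, each column is 3062/4 = 765.5 px.

765.5 px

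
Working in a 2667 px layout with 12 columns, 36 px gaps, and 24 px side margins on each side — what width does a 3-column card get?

Take off 48 px of margins, leaving 2619 px.
2619 − 11·36 = 2223; ÷12 gives c = 185.25 px.
Span of 3: 3·185.25 + 2·36 = 555.75 + 72 = 627.75 px.

627.75 px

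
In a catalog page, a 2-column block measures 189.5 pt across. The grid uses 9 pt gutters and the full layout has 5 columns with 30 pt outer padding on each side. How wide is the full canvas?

189.5 − 1·9 = 180.5; ÷2 gives c = 90.25 pt.
Canvas = 2·30 + 5·90.25 + 4·9 = 60 + 451.25 + 36 = 547.25 pt.

547.25 pt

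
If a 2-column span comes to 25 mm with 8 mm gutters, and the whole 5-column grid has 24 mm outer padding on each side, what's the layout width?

122.5 mm

2c + 1·8 = 25 → 2c = 17 → c = 8.5 mm.
Adding margins, columns and gutters: 48 + 42.5 + 32 = 122.5 mm.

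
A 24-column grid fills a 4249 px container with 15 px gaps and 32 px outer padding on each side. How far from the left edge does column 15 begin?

Inside the margins: 4249 − 64 = 4185 px.
4185 − 23·15 = 3840; ÷24 gives c = 160 px.
Column 15 starts at margin + 14·(column + gutter) = 32 + 14·175 = 2482 px.

2482 px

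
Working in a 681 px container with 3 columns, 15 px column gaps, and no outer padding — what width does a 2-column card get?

449 px

Subtracting 2 column gaps of 15 leaves 651 for 3 columns, so c = 217 px.
2-column span = 2·217 + 1·15 = 449 px.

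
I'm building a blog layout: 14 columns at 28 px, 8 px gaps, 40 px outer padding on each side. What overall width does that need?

576 px

Container = 2·40 + 14·28 + 13·8 = 80 + 392 + 104 = 576 px.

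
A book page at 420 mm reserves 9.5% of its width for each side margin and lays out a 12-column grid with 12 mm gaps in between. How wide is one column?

Each margin = 9.5% of 420 = 39.9 mm; content = 420 − 2·39.9 = 340.2 mm.
12 columns + 11 gaps: 12c + 11·12 = 340.2.
12c = 340.2 − 132 = 208.2, so c = 17.35 mm.

17.35 mm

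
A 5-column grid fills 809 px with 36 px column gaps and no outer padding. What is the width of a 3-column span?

471 px

5c + 4·36 = 809 → 5c = 665 → c = 133 px.
Span of 3: 3·133 + 2·36 = 399 + 72 = 471 px.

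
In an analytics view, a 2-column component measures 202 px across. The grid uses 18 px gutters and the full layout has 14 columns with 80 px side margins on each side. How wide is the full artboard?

1682 px

2c + 1·18 = 202 → 2c = 184 → c = 92 px.
Total width: 2·80 + 14·92 + 13·18 = 1682 px.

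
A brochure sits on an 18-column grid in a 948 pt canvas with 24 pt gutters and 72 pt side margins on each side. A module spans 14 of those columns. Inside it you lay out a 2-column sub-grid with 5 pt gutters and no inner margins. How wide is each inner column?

Inside the margins: 948 − 144 = 804 pt.
804 − 17·24 = 396; ÷18 gives c = 22 pt.
14 columns plus 13 gutters: 308 + 312 = 620 pt.
2d + 1·5 = 620 → 2d = 615 → d = 307.5 pt.

307.5 pt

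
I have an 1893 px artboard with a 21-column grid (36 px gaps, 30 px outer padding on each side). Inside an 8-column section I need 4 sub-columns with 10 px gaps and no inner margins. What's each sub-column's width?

Take off 60 px of margins, leaving 1833 px.
21 columns + 20 gaps: 21c + 20·36 = 1833.
21c = 1833 − 720 = 1113, so c = 53 px.
8-column span = 8·53 + 7·36 = 676 px.
676 − 3·10 = 646; ÷4 gives d = 161.5 px.

161.5 px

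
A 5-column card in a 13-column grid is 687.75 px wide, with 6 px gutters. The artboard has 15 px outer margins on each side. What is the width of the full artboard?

1827.75 px

Subtracting 4 gutters of 6 leaves 663.75 for 5 columns, so c = 132.75 px.
Total width: 2·15 + 13·132.75 + 12·6 = 1827.75 px.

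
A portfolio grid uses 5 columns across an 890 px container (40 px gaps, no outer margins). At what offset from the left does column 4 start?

890 − 4·40 = 730; ÷5 gives c = 146 px.
Before column 4: 3 columns + 3 gaps.
Offset = 3·(146 + 40) = 3·186 = 558 px.

558 px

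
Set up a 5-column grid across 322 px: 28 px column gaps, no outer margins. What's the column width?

42 px

5 columns + 4 column gaps: 5c + 4·28 = 322.
5c = 322 − 112 = 210, so c = 42 px.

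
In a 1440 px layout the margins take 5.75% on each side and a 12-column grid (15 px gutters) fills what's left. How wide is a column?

92.45 px

1440 × (1 − 2·5.75%) = 1440 × 88.5% = 1274.4 px for the columns.
12c + 11·15 = 1274.4 → 12c = 1109.4 → c = 92.45 px.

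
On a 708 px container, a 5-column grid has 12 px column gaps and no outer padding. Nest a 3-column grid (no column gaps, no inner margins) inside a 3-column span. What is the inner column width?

140 px

708 − 4·12 = 660; ÷5 gives c = 132 px.
Span of 3: 3·132 + 2·12 = 396 + 24 = 420 px.
420 / 3 = 140 px per column.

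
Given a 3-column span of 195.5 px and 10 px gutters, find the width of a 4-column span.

264 px

195.5 − 2·10 = 175.5; ÷3 gives c = 58.5 px.
4-column span = 4·58.5 + 3·10 = 264 px.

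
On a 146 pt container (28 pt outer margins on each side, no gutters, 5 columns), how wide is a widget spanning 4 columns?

Take off 56 pt of margins, leaving 90 pt.
5c = 90 → c = 18 pt.
4-column span = 4·18 = 72 pt.

72 pt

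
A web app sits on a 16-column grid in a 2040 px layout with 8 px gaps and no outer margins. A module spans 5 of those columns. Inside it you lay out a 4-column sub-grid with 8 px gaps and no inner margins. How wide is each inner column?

152 px

16 columns + 15 gaps: 16c + 15·8 = 2040.
16c = 2040 − 120 = 1920, so c = 120 px.
5-column span = 5·120 + 4·8 = 632 px.
Subtracting 3 gaps of 8 leaves 608 for 4 columns, so d = 152 px.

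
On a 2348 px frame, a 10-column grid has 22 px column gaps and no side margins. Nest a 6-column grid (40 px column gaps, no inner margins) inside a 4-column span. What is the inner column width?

2348 − 9·22 = 2150; ÷10 gives c = 215 px.
4 columns plus 3 column gaps: 860 + 66 = 926 px.
6 columns + 5 column gaps: 6d + 5·40 = 926.
6d = 926 − 200 = 726, so d = 121 px.

121 px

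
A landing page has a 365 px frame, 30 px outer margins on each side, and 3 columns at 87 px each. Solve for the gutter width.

22 px

Subtract both margins: 365 − 2·30 = 305 px.
3·87 + 2g = 305 → 2g = 44 → g = 22 px.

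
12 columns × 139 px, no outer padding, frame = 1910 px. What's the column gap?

22 px

Columns use 1668 px, leaving 242 px across 11 column gaps = 22 px each.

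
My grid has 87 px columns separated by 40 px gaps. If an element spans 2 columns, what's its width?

2-column span = 2·87 + 1·40 = 214 px.

214 px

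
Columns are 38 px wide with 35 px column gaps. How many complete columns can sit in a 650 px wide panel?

k columns need k·38 + (k−1)·35 = k·73 − 35.
k·73 − 35 ≤ 650 → k ≤ 685 / 73 ≈ 9.38, so k = 9.

9 columns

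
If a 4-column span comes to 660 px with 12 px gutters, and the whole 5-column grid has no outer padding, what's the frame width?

828 px

4c + 3·12 = 660 → 4c = 624 → c = 156 px.
Summing: 780 + 48 = 828 px.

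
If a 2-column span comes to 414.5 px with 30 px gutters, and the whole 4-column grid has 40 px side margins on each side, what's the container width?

2c + 1·30 = 414.5 → 2c = 384.5 → c = 192.25 px.
Container = 2·40 + 4·192.25 + 3·30 = 80 + 769 + 90 = 939 px.

939 px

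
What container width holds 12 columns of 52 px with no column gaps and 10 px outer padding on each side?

644 px

Total width: 2·10 + 12·52 = 644 px.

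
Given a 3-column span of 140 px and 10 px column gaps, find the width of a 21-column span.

3 columns + 2 column gaps: 3c + 2·10 = 140.
3c = 140 − 20 = 120, so c = 40 px.
21 columns plus 20 column gaps: 840 + 200 = 1040 px.

1040 px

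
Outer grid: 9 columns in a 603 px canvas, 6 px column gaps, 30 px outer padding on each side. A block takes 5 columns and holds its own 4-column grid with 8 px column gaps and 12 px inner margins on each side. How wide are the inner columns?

Subtract both margins: 603 − 2·30 = 543 px.
9c + 8·6 = 543 → 9c = 495 → c = 55 px.
5 columns plus 4 column gaps: 275 + 24 = 299 px.
Inner content = 299 − 2·12 = 275 px.
Subtracting 3 column gaps of 8 leaves 251 for 4 columns, so d = 62.75 px.

62.75 px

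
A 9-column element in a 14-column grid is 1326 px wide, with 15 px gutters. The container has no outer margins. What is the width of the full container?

9 columns + 8 gutters: 9c + 8·15 = 1326.
9c = 1326 − 120 = 1206, so c = 134 px.
Total width: 14·134 + 13·15 = 2071 px.

2071 px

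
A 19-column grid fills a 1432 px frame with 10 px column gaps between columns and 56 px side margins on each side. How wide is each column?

60 px

Subtract both margins: 1432 − 2·56 = 1320 px.
Subtracting 18 column gaps of 10 leaves 1140 for 19 columns, so c = 60 px.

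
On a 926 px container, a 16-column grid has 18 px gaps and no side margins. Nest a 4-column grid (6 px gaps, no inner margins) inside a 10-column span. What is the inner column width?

926 − 15·18 = 656; ÷16 gives c = 41 px.
10 columns plus 9 gaps: 410 + 162 = 572 px.
4d + 3·6 = 572 → 4d = 554 → d = 138.5 px.

138.5 px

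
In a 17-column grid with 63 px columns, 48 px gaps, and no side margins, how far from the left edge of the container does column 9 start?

888 px

Each column+gutter stride is 111 px; with no margin, 8 of them is 888 px.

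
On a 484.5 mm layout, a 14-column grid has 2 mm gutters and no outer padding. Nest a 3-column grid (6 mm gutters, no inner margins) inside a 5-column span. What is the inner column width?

53.25 mm

484.5 − 13·2 = 458.5; ÷14 gives c = 32.75 mm.
Span of 5: 5·32.75 + 4·2 = 163.75 + 8 = 171.75 mm.
3 columns + 2 gutters: 3d + 2·6 = 171.75.
3d = 171.75 − 12 = 159.75, so d = 53.25 mm.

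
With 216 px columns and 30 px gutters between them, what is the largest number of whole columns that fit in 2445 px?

10 columns

10 columns: 10·216 + 9·30 = 2430 px ≤ 2445.
11 columns: 2676 px > 2445. So 10.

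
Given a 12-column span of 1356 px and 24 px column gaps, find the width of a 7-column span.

781 px

12c + 11·24 = 1356 → 12c = 1092 → c = 91 px.
Span of 7: 7·91 + 6·24 = 637 + 144 = 781 px.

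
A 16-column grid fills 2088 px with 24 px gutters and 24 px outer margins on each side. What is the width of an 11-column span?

1395 px

Take off 48 px of margins, leaving 2040 px.
2040 − 15·24 = 1680; ÷16 gives c = 105 px.
11-column span = 11·105 + 10·24 = 1395 px.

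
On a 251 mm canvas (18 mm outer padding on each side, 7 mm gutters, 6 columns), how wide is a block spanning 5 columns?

Content width = 251 − 2·18 = 215 mm.
215 − 5·7 = 180; ÷6 gives c = 30 mm.
5-column span = 5·30 + 4·7 = 178 mm.

178 mm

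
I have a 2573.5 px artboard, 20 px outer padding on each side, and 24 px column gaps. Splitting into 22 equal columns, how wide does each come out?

92.25 px

Inside the margins: 2573.5 − 40 = 2533.5 px.
22 columns + 21 column gaps: 22c + 21·24 = 2533.5.
22c = 2533.5 − 504 = 2029.5, so c = 92.25 px.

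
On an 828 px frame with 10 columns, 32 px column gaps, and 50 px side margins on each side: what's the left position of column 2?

126 px

Subtract both margins: 828 − 2·50 = 728 px.
728 − 9·32 = 440; ÷10 gives c = 44 px.
Each column+gutter stride is 76 px; 1 of them past the 50 px margin is 50 + 76 = 126 px.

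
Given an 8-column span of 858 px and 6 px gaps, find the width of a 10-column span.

1074 px

858 − 7·6 = 816; ÷8 gives c = 102 px.
10 columns plus 9 gaps: 1020 + 54 = 1074 px.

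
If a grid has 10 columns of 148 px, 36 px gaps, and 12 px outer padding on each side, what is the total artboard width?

1828 px

Artboard = 2·12 + 10·148 + 9·36 = 24 + 1480 + 324 = 1828 px.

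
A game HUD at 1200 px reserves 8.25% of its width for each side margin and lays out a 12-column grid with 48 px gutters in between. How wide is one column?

Each margin = 8.25% of 1200 = 99 px; content = 1200 − 2·99 = 1002 px.
1002 − 11·48 = 474; ÷12 gives c = 39.5 px.

39.5 px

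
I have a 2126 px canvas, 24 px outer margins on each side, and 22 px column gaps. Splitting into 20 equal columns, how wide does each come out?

Subtract both margins: 2126 − 2·24 = 2078 px.
Subtracting 19 column gaps of 22 leaves 1660 for 20 columns, so c = 83 px.

83 px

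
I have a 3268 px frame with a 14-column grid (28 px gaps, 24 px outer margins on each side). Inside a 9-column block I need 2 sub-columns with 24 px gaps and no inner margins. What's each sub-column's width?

Outer content = 3268 − 2·24 = 3220 px.
14 columns + 13 gaps: 14c + 13·28 = 3220.
14c = 3220 − 364 = 2856, so c = 204 px.
9-column span = 9·204 + 8·28 = 2060 px.
Subtracting 1 gap of 24 leaves 2036 for 2 columns, so d = 1018 px.

1018 px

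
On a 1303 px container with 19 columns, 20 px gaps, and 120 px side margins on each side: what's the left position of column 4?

Subtract both margins: 1303 − 2·120 = 1063 px.
19 columns + 18 gaps: 19c + 18·20 = 1063.
19c = 1063 − 360 = 703, so c = 37 px.
Before column 4: the margin + 3 columns + 3 gaps.
Offset = 120 + 3·(37 + 20) = 120 + 171 = 291 px.

291 px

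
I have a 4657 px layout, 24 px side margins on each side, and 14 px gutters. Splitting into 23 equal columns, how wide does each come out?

Inside the margins: 4657 − 48 = 4609 px.
23c + 22·14 = 4609 → 23c = 4301 → c = 187 px.

187 px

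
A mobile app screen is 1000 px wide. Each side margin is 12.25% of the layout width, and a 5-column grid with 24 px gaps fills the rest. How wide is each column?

1000 × (1 − 2·12.25%) = 1000 × 75.5% = 755 px for the columns.
755 − 4·24 = 659; ÷5 gives c = 131.8 px.

131.8 px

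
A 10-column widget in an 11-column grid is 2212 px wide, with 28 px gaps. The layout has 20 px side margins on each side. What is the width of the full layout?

10 columns + 9 gaps: 10c + 9·28 = 2212.
10c = 2212 − 252 = 1960, so c = 196 px.
Total width: 2·20 + 11·196 + 10·28 = 2476 px.

2476 px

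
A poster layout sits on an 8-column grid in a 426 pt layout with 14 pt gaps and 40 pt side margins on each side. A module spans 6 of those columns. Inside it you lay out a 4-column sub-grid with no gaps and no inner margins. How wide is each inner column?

Outer content = 426 − 2·40 = 346 pt.
346 − 7·14 = 248; ÷8 gives c = 31 pt.
Span of 6: 6·31 + 5·14 = 186 + 70 = 256 pt.
4d = 256 → d = 64 pt.

64 pt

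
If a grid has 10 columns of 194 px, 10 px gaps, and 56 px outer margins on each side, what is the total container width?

Adding margins, columns and gutters: 112 + 1940 + 90 = 2142 px.

2142 px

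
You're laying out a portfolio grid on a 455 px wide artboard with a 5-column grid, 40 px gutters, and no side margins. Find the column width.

59 px

5 columns + 4 gutters: 5c + 4·40 = 455.
5c = 455 − 160 = 295, so c = 59 px.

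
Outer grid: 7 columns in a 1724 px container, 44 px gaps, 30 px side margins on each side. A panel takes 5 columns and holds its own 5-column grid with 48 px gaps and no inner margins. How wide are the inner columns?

196.8 px

Subtract both margins: 1724 − 2·30 = 1664 px.
7 columns + 6 gaps: 7c + 6·44 = 1664.
7c = 1664 − 264 = 1400, so c = 200 px.
5 columns plus 4 gaps: 1000 + 176 = 1176 px.
1176 − 4·48 = 984; ÷5 gives d = 196.8 px.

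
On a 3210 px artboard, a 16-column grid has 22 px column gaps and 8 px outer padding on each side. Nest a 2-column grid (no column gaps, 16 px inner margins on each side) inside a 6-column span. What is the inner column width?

Outer content = 3210 − 2·8 = 3194 px.
16 columns + 15 column gaps: 16c + 15·22 = 3194.
16c = 3194 − 330 = 2864, so c = 179 px.
6 columns plus 5 column gaps: 1074 + 110 = 1184 px.
Inner content = 1184 − 2·16 = 1152 px.
2d = 1152 → d = 576 px.

576 px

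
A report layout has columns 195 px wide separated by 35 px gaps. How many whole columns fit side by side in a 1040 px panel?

Each extra column adds 195 + 35 = 230 px.
(1040 + 35) / 230 = 4.67, so 4 columns fit.

4 columns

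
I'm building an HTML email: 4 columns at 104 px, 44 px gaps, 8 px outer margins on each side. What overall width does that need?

Adding margins, columns and gutters: 16 + 416 + 132 = 564 px.

564 px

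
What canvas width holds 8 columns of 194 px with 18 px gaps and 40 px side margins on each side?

Adding margins, columns and gutters: 80 + 1552 + 126 = 1758 px.

1758 px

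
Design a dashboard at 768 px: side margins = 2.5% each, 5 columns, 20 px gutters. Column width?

129.92 px

Each margin = 2.5% of 768 = 19.2 px; content = 768 − 2·19.2 = 729.6 px.
Subtracting 4 gutters of 20 leaves 649.6 for 5 columns, so c = 129.92 px.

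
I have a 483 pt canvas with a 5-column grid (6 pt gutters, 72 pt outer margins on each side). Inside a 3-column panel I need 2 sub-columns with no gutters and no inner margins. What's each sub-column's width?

Inside the margins: 483 − 144 = 339 pt.
339 − 4·6 = 315; ÷5 gives c = 63 pt.
Span of 3: 3·63 + 2·6 = 189 + 12 = 201 pt.
201 / 2 = 100.5 pt per column.

100.5 pt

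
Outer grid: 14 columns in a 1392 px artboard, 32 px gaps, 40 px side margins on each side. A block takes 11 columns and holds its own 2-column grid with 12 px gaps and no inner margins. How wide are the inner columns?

506 px

Subtract both margins: 1392 − 2·40 = 1312 px.
1312 − 13·32 = 896; ÷14 gives c = 64 px.
Span of 11: 11·64 + 10·32 = 704 + 320 = 1024 px.
2 columns + 1 gap: 2d + 1·12 = 1024.
2d = 1024 − 12 = 1012, so d = 506 px.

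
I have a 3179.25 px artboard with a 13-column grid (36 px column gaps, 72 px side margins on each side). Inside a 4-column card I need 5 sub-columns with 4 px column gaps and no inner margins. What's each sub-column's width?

Outer content = 3179.25 − 2·72 = 3035.25 px.
3035.25 − 12·36 = 2603.25; ÷13 gives c = 200.25 px.
4-column span = 4·200.25 + 3·36 = 909 px.
5 columns + 4 column gaps: 5d + 4·4 = 909.
5d = 909 − 16 = 893, so d = 178.6 px.

178.6 px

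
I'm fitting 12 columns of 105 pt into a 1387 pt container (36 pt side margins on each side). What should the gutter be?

Take off 72 pt of margins, leaving 1315 pt.
Columns use 1260 pt, leaving 55 pt across 11 gutters = 5 pt each.

5 pt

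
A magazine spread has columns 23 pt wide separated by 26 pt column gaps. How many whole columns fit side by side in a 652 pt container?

k columns need k·23 + (k−1)·26 = k·49 − 26.
k·49 − 26 ≤ 652 → k ≤ 678 / 49 ≈ 13.84, so k = 13.

13 columns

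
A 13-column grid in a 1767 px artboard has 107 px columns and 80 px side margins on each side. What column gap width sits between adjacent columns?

18 px

Take off 160 px of margins, leaving 1607 px.
Columns use 1391 px, leaving 216 px across 12 column gaps = 18 px each.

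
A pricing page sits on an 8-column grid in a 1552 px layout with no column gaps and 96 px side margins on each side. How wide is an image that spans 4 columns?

Subtract both margins: 1552 − 2·96 = 1360 px.
With no column gaps, each column is 1360/8 = 170 px.
4-column span = 4·170 = 680 px.

680 px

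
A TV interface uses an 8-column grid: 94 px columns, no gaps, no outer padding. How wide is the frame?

Total width: 8·94 = 752 px.

752 px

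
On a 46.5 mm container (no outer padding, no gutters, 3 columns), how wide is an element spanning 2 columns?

46.5 / 3 = 15.5 mm per column.
2-column span = 2·15.5 = 31 mm.

31 mm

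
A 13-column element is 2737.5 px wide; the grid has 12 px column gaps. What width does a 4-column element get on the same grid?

834 px

13c + 12·12 = 2737.5 → 13c = 2593.5 → c = 199.5 px.
4 columns plus 3 column gaps: 798 + 36 = 834 px.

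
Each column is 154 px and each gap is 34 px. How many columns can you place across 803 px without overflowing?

4 columns

k columns need k·154 + (k−1)·34 = k·188 − 34.
k·188 − 34 ≤ 803 → k ≤ 837 / 188 ≈ 4.45, so k = 4.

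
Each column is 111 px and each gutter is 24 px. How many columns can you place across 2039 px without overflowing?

15 columns: 15·111 + 14·24 = 2001 px ≤ 2039.
16 columns: 2136 px > 2039. So 15.

15 columns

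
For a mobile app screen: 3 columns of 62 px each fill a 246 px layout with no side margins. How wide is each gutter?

3 columns take 3·62 = 186 px; remaining 60 splits into 2 gutters.
g = 60 / 2 = 30 px.

30 px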